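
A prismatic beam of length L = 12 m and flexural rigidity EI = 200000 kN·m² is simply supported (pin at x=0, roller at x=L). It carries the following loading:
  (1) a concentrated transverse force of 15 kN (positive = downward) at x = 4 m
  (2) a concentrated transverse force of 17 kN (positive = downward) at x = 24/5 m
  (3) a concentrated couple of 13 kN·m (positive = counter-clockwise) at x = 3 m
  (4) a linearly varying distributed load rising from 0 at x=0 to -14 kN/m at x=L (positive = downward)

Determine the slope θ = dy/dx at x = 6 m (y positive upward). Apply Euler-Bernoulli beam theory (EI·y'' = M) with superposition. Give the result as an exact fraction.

θ(6) = 177389/600000000 rad

Load 1 — point force P=15 kN at a=4 m (b=L-a=8):
  θ_1 = -Pa(2L²-6Lx+3x²+a²)/(6LEI)  [x>a] = -15·4·(2·12²-6·12·6+3·6²+4²)/(6·12·200000) = 1/12000 rad
Load 2 — point force P=17 kN at a=24/5 m (b=L-a=36/5):
  θ_2 = -Pa(2L²-6Lx+3x²+a²)/(6LEI)  [x>a] = -17·(24/5)·(2·12²-6·12·6+3·6²+(24/5)²)/(6·12·200000) = 459/6250000 rad
Load 3 — applied couple M₀=13 kN·m at a=3 m (b=L-a=9):
  θ_3 = (M₀x²/(2L)-M₀(x-a)+C₁)/EI  [x>a] with C₁=M₀(3b²-L²)/(6L)=143/8 = (13·6²/(2·12)-13·(6-3)+(143/8))/200000 = -13/1600000 rad
Load 4 — triangular load w₀=-14 kN/m (0→w₀ over full span):
  θ_4 = -w₀(7L⁴-30L²x²+15x⁴)/(360LEI) = -(-14)·(7·12⁴-30·12²·6²+15·6⁴)/(360·12·200000) = 147/1000000 rad
Superposition: θ = Σ θ_i = 177389/600000000 rad ≈ 0.000296 rad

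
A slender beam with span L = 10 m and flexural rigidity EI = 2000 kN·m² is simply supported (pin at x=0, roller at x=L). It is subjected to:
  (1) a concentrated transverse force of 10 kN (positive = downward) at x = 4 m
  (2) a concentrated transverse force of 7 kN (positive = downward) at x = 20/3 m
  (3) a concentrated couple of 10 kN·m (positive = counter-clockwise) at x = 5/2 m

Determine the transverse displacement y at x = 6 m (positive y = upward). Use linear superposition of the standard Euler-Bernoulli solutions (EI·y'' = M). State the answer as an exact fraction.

Load 1 — point force P=10 kN at a=4 m (b=L-a=6):
  y_1 = -Pa(L-x)(2Lx-a²-x²)/(6LEI)  [x>a] = -10·4·(10-6)·(2·10·6-4²-6²)/(6·10·2000) = -34/375 m
Load 2 — point force P=7 kN at a=20/3 m (b=L-a=10/3):
  y_2 = -Pbx(L²-b²-x²)/(6LEI)  [x≤a] = -7·(10/3)·6·(10²-(10/3)²-6²)/(6·10·2000) = -833/13500 m
Load 3 — applied couple M₀=10 kN·m at a=5/2 m (b=L-a=15/2):
  y_3 = (M₀x³/(6L)-M₀(x-a)²/2+C₁x)/EI  [x>a] with C₁=M₀(3b²-L²)/(6L)=275/24 = (10·6³/(6·10)-10·(6-(5/2))²/2+(275/24)·6)/2000 = 87/4000 m
Superposition: y = Σ y_i = -14107/108000 m ≈ -0.130620 m

y(6) = -14107/108000 m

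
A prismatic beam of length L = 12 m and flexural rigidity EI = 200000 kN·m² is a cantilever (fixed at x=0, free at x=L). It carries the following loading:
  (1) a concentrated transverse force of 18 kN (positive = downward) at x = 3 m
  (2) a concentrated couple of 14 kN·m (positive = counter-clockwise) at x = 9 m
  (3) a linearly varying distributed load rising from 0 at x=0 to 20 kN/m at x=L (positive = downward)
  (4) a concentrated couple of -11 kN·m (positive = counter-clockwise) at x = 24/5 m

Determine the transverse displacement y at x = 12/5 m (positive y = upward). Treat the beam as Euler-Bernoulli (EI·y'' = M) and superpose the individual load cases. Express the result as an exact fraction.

y(12/5) = -1013607/78125000 m

Load 1 — point force P=18 kN at a=3 m (b=L-a=9):
  y_1 = -Px²(3a-x)/(6EI)  [x≤a] = -18·(12/5)²·(3·3-(12/5))/(6·200000) = -891/1562500 m
Load 2 — applied couple M₀=14 kN·m at a=9 m (b=L-a=3):
  y_2 = M₀x²/(2EI)  [x≤a] = 14·(12/5)²/(2·200000) = 63/312500 m
Load 3 — triangular load w₀=20 kN/m (0→w₀ over full span):
  y_3 = (w₀Lx³/12-w₀L²x²/6-w₀x⁵/(120L))/EI = (20·12·(12/5)³/12-20·12²·(12/5)²/6-20·(12/5)⁵/(120·12))/200000 = -121554/9765625 m
Load 4 — applied couple M₀=-11 kN·m at a=24/5 m (b=L-a=36/5):
  y_4 = M₀x²/(2EI)  [x≤a] = (-11)·(12/5)²/(2·200000) = -99/625000 m
Superposition: y = Σ y_i = -1013607/78125000 m ≈ -0.012974 m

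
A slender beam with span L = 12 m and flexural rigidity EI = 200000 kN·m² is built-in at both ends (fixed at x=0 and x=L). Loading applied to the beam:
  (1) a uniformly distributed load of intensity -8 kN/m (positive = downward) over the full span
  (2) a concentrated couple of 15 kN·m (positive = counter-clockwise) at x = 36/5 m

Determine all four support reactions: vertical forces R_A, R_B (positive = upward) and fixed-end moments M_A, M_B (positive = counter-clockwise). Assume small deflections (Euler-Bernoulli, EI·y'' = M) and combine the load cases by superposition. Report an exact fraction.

Load 1 — uniform load w=-8 kN/m over full span:
  R_A = wL/2 = (-8)·12/2 = -48 kN
  M_A = wL²/12 = (-8)·12²/12 = -96 kN·m
  R_B = wL/2 = (-8)·12/2 = -48 kN
  M_B = -wL²/12 = -(-8)·12²/12 = 96 kN·m
Load 2 — applied couple M₀=15 kN·m at a=36/5 m (b=L-a=24/5):
  R_A = 6M₀ab/L³ = 6·15·(36/5)·(24/5)/12³ = 9/5 kN
  M_A = M₀b(2a-b)/L² = 15·(24/5)·(2·(36/5)-(24/5))/12² = 24/5 kN·m
  R_B = -6M₀ab/L³ = -6·15·(36/5)·(24/5)/12³ = -9/5 kN
  M_B = M₀a(2b-a)/L² = 15·(36/5)·(2·(24/5)-(36/5))/12² = 9/5 kN·m
Superposition: R_A = -231/5 kN, M_A = -456/5 kN·m, R_B = -249/5 kN, M_B = 489/5 kN·m

R_A = -231/5 kN, M_A = -456/5 kN·m, R_B = -249/5 kN, M_B = 489/5 kN·m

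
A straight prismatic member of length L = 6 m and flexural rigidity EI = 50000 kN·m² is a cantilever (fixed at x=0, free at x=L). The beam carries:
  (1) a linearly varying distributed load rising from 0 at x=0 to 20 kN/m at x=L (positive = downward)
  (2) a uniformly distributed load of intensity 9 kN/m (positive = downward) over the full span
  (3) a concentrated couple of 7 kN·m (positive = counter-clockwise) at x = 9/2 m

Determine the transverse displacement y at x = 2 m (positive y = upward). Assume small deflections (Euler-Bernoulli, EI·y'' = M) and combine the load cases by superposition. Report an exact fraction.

y(2) = -1451/112500 m

Load 1 — triangular load w₀=20 kN/m (0→w₀ over full span):
  y_1 = (w₀Lx³/12-w₀L²x²/6-w₀x⁵/(120L))/EI = (20·6·2³/12-20·6²·2²/6-20·2⁵/(120·6))/50000 = -451/56250 m
Load 2 — uniform load w=9 kN/m over full span:
  y_2 = -wx²(x²-4Lx+6L²)/(24EI) = -9·2²·(2²-4·6·2+6·6²)/(24·50000) = -129/25000 m
Load 3 — applied couple M₀=7 kN·m at a=9/2 m (b=L-a=3/2):
  y_3 = M₀x²/(2EI)  [x≤a] = 7·2²/(2·50000) = 7/25000 m
Superposition: y = Σ y_i = -1451/112500 m ≈ -0.012898 m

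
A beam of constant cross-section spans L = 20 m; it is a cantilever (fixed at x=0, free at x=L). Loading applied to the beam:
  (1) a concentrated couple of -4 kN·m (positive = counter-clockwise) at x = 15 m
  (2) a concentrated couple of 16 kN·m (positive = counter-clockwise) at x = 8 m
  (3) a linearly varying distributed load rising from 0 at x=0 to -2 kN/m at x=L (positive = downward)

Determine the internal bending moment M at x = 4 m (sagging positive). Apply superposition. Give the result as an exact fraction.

M(4) = 2996/15 kN·m

Load 1 — applied couple M₀=-4 kN·m at a=15 m (b=L-a=5):
  M_1 = M₀  [x≤a] = (-4) = -4 kN·m
Load 2 — applied couple M₀=16 kN·m at a=8 m (b=L-a=12):
  M_2 = M₀  [x≤a] = 16 = 16 kN·m
Load 3 — triangular load w₀=-2 kN/m (0→w₀ over full span):
  M_3 = w₀Lx/2 - w₀L²/3 - w₀x³/(6L) = (-2)·20·4/2 - (-2)·20²/3 - (-2)·4³/(6·20) = 2816/15 kN·m
Superposition: M = Σ M_i = 2996/15 kN·m ≈ 199.733333 kN·m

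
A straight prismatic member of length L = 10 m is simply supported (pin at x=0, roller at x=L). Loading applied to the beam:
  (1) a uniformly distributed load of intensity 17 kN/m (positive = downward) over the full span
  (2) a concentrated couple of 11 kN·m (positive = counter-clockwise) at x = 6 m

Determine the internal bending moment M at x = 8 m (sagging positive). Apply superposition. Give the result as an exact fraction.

M(8) = 669/5 kN·m

Load 1 — uniform load w=17 kN/m over full span:
  M_1 = wx(L-x)/2 = 17·8·(10-8)/2 = 136 kN·m
Load 2 — applied couple M₀=11 kN·m at a=6 m (b=L-a=4):
  M_2 = M₀x/L - M₀  [x>a] = 11·8/10 - 11 = -11/5 kN·m
Superposition: M = Σ M_i = 669/5 kN·m ≈ 133.800000 kN·m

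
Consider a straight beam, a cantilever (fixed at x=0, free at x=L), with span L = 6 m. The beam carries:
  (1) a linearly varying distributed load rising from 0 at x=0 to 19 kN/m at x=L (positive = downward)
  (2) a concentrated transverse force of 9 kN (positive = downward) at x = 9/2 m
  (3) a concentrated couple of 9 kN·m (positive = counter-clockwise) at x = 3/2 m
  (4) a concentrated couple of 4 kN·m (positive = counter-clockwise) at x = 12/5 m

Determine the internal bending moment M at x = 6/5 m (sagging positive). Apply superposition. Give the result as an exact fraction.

Load 1 — triangular load w₀=19 kN/m (0→w₀ over full span):
  M_1 = w₀Lx/2 - w₀L²/3 - w₀x³/(6L) = 19·6·(6/5)/2 - 19·6²/3 - 19·(6/5)³/(6·6) = -20064/125 kN·m
Load 2 — point force P=9 kN at a=9/2 m (b=L-a=3/2):
  M_2 = -P(a-x)  [x≤a] = -9·((9/2)-(6/5)) = -297/10 kN·m
Load 3 — applied couple M₀=9 kN·m at a=3/2 m (b=L-a=9/2):
  M_3 = M₀  [x≤a] = 9 = 9 kN·m
Load 4 — applied couple M₀=4 kN·m at a=12/5 m (b=L-a=18/5):
  M_4 = M₀  [x≤a] = 4 = 4 kN·m
Superposition: M = Σ M_i = -44303/250 kN·m ≈ -177.212000 kN·m

M(6/5) = -44303/250 kN·m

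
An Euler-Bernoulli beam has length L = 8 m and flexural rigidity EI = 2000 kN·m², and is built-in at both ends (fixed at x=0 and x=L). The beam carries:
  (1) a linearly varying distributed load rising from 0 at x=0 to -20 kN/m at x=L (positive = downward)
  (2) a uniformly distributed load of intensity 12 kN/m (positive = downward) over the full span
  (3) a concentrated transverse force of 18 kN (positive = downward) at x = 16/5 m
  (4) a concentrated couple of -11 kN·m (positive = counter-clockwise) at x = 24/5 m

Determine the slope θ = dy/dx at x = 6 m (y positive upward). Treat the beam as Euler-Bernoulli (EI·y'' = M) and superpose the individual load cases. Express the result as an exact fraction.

Load 1 — triangular load w₀=-20 kN/m (0→w₀ over full span):
  θ_1 = -w₀(2x(L-x)(L-2x)(x+2L)+x²(L-x)²)/(120LEI) = -(-20)·(2·6·(8-6)·(8-2·6)·(6+2·8)+6²·(8-6)²)/(120·8·2000) = -41/2000 rad
Load 2 — uniform load w=12 kN/m over full span:
  θ_2 = -wx(L-x)(L-2x)/(12EI) = -12·6·(8-6)·(8-2·6)/(12·2000) = 3/125 rad
Load 3 — point force P=18 kN at a=16/5 m (b=L-a=24/5):
  θ_3 = Pa²(L-x)(2bL-(3b+a)(L-x))/(2L³EI)  [x>a] = 18·(16/5)²·(8-6)·(2·(24/5)·8-(3·(24/5)+(16/5))·(8-6))/(2·8³·2000) = 117/15625 rad
Load 4 — applied couple M₀=-11 kN·m at a=24/5 m (b=L-a=16/5):
  θ_4 = (R_Ax²/2 - M_Ax - M₀(x-a))/EI  [x>a] with R_A=-99/50, M_A=-88/25 = ((-99/50)·6²/2 - (-88/25)·6 - (-11)·(6-(24/5)))/2000 = -33/50000 rad
Superposition: θ = Σ θ_i = 1291/125000 rad ≈ 0.010328 rad

θ(6) = 1291/125000 rad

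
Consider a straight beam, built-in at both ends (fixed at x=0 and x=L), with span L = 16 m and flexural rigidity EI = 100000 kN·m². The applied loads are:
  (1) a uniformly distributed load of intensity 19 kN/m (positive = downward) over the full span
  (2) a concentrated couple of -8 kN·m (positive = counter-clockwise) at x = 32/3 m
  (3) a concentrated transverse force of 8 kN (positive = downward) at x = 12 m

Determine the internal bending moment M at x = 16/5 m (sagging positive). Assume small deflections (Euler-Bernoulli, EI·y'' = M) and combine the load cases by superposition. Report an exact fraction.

Load 1 — uniform load w=19 kN/m over full span:
  M_1 = wLx/2 - wL²/12 - wx²/2 = 19·16·(16/5)/2 - 19·16²/12 - 19·(16/5)²/2 = -1216/75 kN·m
Load 2 — applied couple M₀=-8 kN·m at a=32/3 m (b=L-a=16/3):
  M_2 = R_Ax - M_A  [x≤a] with R_A=-2/3, M_A=-8/3 = (-2/3)·(16/5) - (-8/3) = 8/15 kN·m
Load 3 — point force P=8 kN at a=12 m (b=L-a=4):
  M_3 = Pb²(3a+b)x/L³ - Pab²/L²  [x≤a] = 8·4²·(3·12+4)·(16/5)/16³ - 8·12·4²/16² = -2 kN·m
Superposition: M = Σ M_i = -442/25 kN·m ≈ -17.680000 kN·m

M(16/5) = -442/25 kN·m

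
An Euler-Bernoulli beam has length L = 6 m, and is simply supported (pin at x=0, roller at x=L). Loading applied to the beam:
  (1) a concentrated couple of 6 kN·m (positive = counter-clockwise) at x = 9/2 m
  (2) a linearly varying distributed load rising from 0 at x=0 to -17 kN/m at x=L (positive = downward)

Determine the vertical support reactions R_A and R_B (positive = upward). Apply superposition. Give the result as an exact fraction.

R_A = -16 kN, R_B = -35 kN

Load 1 — applied couple M₀=6 kN·m at a=9/2 m (b=L-a=3/2):
  R_A = M₀/L = 6/6 = 1 kN
  R_B = -M₀/L = -6/6 = -1 kN
Load 2 — triangular load w₀=-17 kN/m (0→w₀ over full span):
  R_A = w₀L/6 = (-17)·6/6 = -17 kN
  R_B = w₀L/3 = (-17)·6/3 = -34 kN
Superposition: R_A = -16 kN, R_B = -35 kN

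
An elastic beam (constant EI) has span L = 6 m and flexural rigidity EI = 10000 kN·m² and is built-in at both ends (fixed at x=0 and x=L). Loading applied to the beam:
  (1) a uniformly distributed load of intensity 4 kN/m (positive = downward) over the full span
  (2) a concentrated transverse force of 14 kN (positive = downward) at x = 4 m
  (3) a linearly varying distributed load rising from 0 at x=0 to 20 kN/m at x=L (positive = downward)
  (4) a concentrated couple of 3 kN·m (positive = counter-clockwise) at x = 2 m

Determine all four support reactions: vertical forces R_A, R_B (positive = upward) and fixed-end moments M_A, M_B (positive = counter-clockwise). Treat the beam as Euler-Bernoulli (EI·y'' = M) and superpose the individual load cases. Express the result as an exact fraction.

Load 1 — uniform load w=4 kN/m over full span:
  R_A = wL/2 = 4·6/2 = 12 kN
  M_A = wL²/12 = 4·6²/12 = 12 kN·m
  R_B = wL/2 = 4·6/2 = 12 kN
  M_B = -wL²/12 = -4·6²/12 = -12 kN·m
Load 2 — point force P=14 kN at a=4 m (b=L-a=2):
  R_A = Pb²(3a+b)/L³ = 14·2²·(3·4+2)/6³ = 98/27 kN
  M_A = Pab²/L² = 14·4·2²/6² = 56/9 kN·m
  R_B = Pa²(a+3b)/L³ = 14·4²·(4+3·2)/6³ = 280/27 kN
  M_B = -Pa²b/L² = -14·4²·2/6² = -112/9 kN·m
Load 3 — triangular load w₀=20 kN/m (0→w₀ over full span):
  R_A = 3w₀L/20 = 3·20·6/20 = 18 kN
  M_A = w₀L²/30 = 20·6²/30 = 24 kN·m
  R_B = 7w₀L/20 = 7·20·6/20 = 42 kN
  M_B = -w₀L²/20 = -20·6²/20 = -36 kN·m
Load 4 — applied couple M₀=3 kN·m at a=2 m (b=L-a=4):
  R_A = 6M₀ab/L³ = 6·3·2·4/6³ = 2/3 kN
  M_A = M₀b(2a-b)/L² = 3·4·(2·2-4)/6² = 0 kN·m
  R_B = -6M₀ab/L³ = -6·3·2·4/6³ = -2/3 kN
  M_B = M₀a(2b-a)/L² = 3·2·(2·4-2)/6² = 1 kN·m
Superposition: R_A = 926/27 kN, M_A = 380/9 kN·m, R_B = 1720/27 kN, M_B = -535/9 kN·m

R_A = 926/27 kN, M_A = 380/9 kN·m, R_B = 1720/27 kN, M_B = -535/9 kN·m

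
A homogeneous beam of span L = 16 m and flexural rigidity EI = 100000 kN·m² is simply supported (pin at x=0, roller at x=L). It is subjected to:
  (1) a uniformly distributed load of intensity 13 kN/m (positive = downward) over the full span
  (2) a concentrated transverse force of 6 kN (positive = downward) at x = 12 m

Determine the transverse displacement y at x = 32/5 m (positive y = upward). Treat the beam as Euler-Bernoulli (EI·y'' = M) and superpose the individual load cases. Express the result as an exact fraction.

Load 1 — uniform load w=13 kN/m over full span:
  y_1 = -wx(L³-2Lx²+x³)/(24EI) = -13·(32/5)·(16³-2·16·(32/5)²+(32/5)³)/(24·100000) = -206336/1953125 m
Load 2 — point force P=6 kN at a=12 m (b=L-a=4):
  y_2 = -Pbx(L²-b²-x²)/(6LEI)  [x≤a] = -6·4·(32/5)·(16²-4²-(32/5)²)/(6·16·100000) = -1244/390625 m
Superposition: y = Σ y_i = -212556/1953125 m ≈ -0.108829 m

y(32/5) = -212556/1953125 m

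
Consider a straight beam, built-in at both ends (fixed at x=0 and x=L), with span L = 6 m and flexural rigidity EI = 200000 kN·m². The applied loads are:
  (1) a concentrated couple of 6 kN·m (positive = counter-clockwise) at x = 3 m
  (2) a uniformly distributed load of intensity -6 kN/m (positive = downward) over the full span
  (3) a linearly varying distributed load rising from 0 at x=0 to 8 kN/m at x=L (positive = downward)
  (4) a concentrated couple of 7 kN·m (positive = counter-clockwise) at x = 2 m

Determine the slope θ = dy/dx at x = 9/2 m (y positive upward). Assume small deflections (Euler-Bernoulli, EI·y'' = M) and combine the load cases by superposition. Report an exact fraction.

θ(9/2) = -883/32000000 rad

Load 1 — applied couple M₀=6 kN·m at a=3 m (b=L-a=3):
  θ_1 = (R_Ax²/2 - M_Ax - M₀(x-a))/EI  [x>a] with R_A=3/2, M_A=3/2 = ((3/2)·(9/2)²/2 - (3/2)·(9/2) - 6·((9/2)-3))/200000 = -9/3200000 rad
Load 2 — uniform load w=-6 kN/m over full span:
  θ_2 = -wx(L-x)(L-2x)/(12EI) = -(-6)·(9/2)·(6-(9/2))·(6-2·(9/2))/(12·200000) = -81/1600000 rad
Load 3 — triangular load w₀=8 kN/m (0→w₀ over full span):
  θ_3 = -w₀(2x(L-x)(L-2x)(x+2L)+x²(L-x)²)/(120LEI) = -8·(2·(9/2)·(6-(9/2))·(6-2·(9/2))·((9/2)+2·6)+(9/2)²·(6-(9/2))²)/(120·6·200000) = 1107/32000000 rad
Load 4 — applied couple M₀=7 kN·m at a=2 m (b=L-a=4):
  θ_4 = (R_Ax²/2 - M_Ax - M₀(x-a))/EI  [x>a] with R_A=14/9, M_A=0 = ((14/9)·(9/2)²/2 - 0·(9/2) - 7·((9/2)-2))/200000 = -7/800000 rad
Superposition: θ = Σ θ_i = -883/32000000 rad ≈ -0.000028 rad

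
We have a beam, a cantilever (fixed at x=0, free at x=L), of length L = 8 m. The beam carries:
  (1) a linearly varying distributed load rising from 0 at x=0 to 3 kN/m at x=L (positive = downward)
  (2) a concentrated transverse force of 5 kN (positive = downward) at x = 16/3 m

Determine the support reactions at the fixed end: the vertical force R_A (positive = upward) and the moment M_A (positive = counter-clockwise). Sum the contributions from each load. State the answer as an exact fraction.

R_A = 17 kN, M_A = 272/3 kN·m

Load 1 — triangular load w₀=3 kN/m (0→w₀ over full span):
  R_A = w₀L/2 = 3·8/2 = 12 kN
  M_A = w₀L²/3 = 3·8²/3 = 64 kN·m
Load 2 — point force P=5 kN at a=16/3 m (b=L-a=8/3):
  R_A = P = 5 kN
  M_A = Pa = 5·(16/3) = 80/3 kN·m
Superposition: R_A = 17 kN, M_A = 272/3 kN·m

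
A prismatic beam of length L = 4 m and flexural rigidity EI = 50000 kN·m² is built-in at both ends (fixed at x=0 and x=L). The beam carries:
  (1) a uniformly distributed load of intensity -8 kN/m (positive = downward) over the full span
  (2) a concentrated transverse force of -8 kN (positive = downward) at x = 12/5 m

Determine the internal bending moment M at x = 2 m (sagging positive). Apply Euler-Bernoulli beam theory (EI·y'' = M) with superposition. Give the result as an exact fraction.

Load 1 — uniform load w=-8 kN/m over full span:
  M_1 = wLx/2 - wL²/12 - wx²/2 = (-8)·4·2/2 - (-8)·4²/12 - (-8)·2²/2 = -16/3 kN·m
Load 2 — point force P=-8 kN at a=12/5 m (b=L-a=8/5):
  M_2 = Pb²(3a+b)x/L³ - Pab²/L²  [x≤a] = (-8)·(8/5)²·(3·(12/5)+(8/5))·2/4³ - (-8)·(12/5)·(8/5)²/4² = -64/25 kN·m
Superposition: M = Σ M_i = -592/75 kN·m ≈ -7.893333 kN·m

M(2) = -592/75 kN·m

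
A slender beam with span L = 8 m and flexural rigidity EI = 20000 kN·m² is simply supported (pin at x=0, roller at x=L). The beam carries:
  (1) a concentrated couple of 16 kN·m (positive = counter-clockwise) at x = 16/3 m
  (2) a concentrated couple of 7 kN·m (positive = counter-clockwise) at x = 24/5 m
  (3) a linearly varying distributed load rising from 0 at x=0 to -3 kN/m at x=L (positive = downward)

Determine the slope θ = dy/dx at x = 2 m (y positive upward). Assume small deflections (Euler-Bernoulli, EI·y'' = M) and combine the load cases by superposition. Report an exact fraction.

θ(2) = 989/2250000 rad

Load 1 — applied couple M₀=16 kN·m at a=16/3 m (b=L-a=8/3):
  θ_1 = (M₀x²/(2L)+C₁)/EI  [x≤a] with C₁=M₀(3b²-L²)/(6L)=-128/9 = (16·2²/(2·8)+(-128/9))/20000 = -23/45000 rad
Load 2 — applied couple M₀=7 kN·m at a=24/5 m (b=L-a=16/5):
  θ_2 = (M₀x²/(2L)+C₁)/EI  [x≤a] with C₁=M₀(3b²-L²)/(6L)=-364/75 = (7·2²/(2·8)+(-364/75))/20000 = -931/6000000 rad
Load 3 — triangular load w₀=-3 kN/m (0→w₀ over full span):
  θ_3 = -w₀(7L⁴-30L²x²+15x⁴)/(360LEI) = -(-3)·(7·8⁴-30·8²·2²+15·2⁴)/(360·8·20000) = 1327/1200000 rad
Superposition: θ = Σ θ_i = 989/2250000 rad ≈ 0.000440 rad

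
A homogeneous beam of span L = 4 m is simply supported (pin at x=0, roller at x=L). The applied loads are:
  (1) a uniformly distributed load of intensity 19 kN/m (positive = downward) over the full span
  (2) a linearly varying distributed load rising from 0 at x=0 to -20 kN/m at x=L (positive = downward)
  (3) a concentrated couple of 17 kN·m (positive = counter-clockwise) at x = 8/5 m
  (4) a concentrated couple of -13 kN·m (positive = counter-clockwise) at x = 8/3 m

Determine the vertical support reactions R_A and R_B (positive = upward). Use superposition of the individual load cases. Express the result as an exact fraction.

Load 1 — uniform load w=19 kN/m over full span:
  R_A = wL/2 = 19·4/2 = 38 kN
  R_B = wL/2 = 19·4/2 = 38 kN
Load 2 — triangular load w₀=-20 kN/m (0→w₀ over full span):
  R_A = w₀L/6 = (-20)·4/6 = -40/3 kN
  R_B = w₀L/3 = (-20)·4/3 = -80/3 kN
Load 3 — applied couple M₀=17 kN·m at a=8/5 m (b=L-a=12/5):
  R_A = M₀/L = 17/4 kN
  R_B = -M₀/L = -17/4 kN
Load 4 — applied couple M₀=-13 kN·m at a=8/3 m (b=L-a=4/3):
  R_A = M₀/L = (-13)/4 = -13/4 kN
  R_B = -M₀/L = -(-13)/4 = 13/4 kN
Superposition: R_A = 77/3 kN, R_B = 31/3 kN

R_A = 77/3 kN, R_B = 31/3 kN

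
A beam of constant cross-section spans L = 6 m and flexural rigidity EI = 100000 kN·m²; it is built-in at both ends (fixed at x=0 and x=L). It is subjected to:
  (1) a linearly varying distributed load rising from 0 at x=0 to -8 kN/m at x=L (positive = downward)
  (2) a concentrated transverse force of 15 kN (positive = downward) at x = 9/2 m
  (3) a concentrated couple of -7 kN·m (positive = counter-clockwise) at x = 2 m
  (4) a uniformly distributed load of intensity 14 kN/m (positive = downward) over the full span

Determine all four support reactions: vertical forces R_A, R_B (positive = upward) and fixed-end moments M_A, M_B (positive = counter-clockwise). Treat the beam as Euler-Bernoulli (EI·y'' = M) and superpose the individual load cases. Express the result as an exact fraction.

Load 1 — triangular load w₀=-8 kN/m (0→w₀ over full span):
  R_A = 3w₀L/20 = 3·(-8)·6/20 = -36/5 kN
  M_A = w₀L²/30 = (-8)·6²/30 = -48/5 kN·m
  R_B = 7w₀L/20 = 7·(-8)·6/20 = -84/5 kN
  M_B = -w₀L²/20 = -(-8)·6²/20 = 72/5 kN·m
Load 2 — point force P=15 kN at a=9/2 m (b=L-a=3/2):
  R_A = Pb²(3a+b)/L³ = 15·(3/2)²·(3·(9/2)+(3/2))/6³ = 75/32 kN
  M_A = Pab²/L² = 15·(9/2)·(3/2)²/6² = 135/32 kN·m
  R_B = Pa²(a+3b)/L³ = 15·(9/2)²·((9/2)+3·(3/2))/6³ = 405/32 kN
  M_B = -Pa²b/L² = -15·(9/2)²·(3/2)/6² = -405/32 kN·m
Load 3 — applied couple M₀=-7 kN·m at a=2 m (b=L-a=4):
  R_A = 6M₀ab/L³ = 6·(-7)·2·4/6³ = -14/9 kN
  M_A = M₀b(2a-b)/L² = (-7)·4·(2·2-4)/6² = 0 kN·m
  R_B = -6M₀ab/L³ = -6·(-7)·2·4/6³ = 14/9 kN
  M_B = M₀a(2b-a)/L² = (-7)·2·(2·4-2)/6² = -7/3 kN·m
Load 4 — uniform load w=14 kN/m over full span:
  R_A = wL/2 = 14·6/2 = 42 kN
  M_A = wL²/12 = 14·6²/12 = 42 kN·m
  R_B = wL/2 = 14·6/2 = 42 kN
  M_B = -wL²/12 = -14·6²/12 = -42 kN·m
Superposition: R_A = 51247/1440 kN, M_A = 5859/160 kN·m, R_B = 56753/1440 kN, M_B = -20443/480 kN·m

R_A = 51247/1440 kN, M_A = 5859/160 kN·m, R_B = 56753/1440 kN, M_B = -20443/480 kN·m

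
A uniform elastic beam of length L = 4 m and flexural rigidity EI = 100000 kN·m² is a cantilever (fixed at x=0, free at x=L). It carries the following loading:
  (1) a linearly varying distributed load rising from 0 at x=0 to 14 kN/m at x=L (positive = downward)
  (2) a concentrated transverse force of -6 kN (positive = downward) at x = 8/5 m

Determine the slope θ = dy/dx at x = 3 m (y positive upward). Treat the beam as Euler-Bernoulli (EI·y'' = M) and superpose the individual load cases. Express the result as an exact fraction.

Load 1 — triangular load w₀=14 kN/m (0→w₀ over full span):
  θ_1 = (w₀Lx²/4-w₀L²x/3-w₀x⁴/(24L))/EI = (14·4·3²/4-14·4²·3/3-14·3⁴/(24·4))/100000 = -1757/1600000 rad
Load 2 — point force P=-6 kN at a=8/5 m (b=L-a=12/5):
  θ_2 = -Pa²/(2EI)  [x>a] = -(-6)·(8/5)²/(2·100000) = 6/78125 rad
Superposition: θ = Σ θ_i = -40853/40000000 rad ≈ -0.001021 rad

θ(3) = -40853/40000000 rad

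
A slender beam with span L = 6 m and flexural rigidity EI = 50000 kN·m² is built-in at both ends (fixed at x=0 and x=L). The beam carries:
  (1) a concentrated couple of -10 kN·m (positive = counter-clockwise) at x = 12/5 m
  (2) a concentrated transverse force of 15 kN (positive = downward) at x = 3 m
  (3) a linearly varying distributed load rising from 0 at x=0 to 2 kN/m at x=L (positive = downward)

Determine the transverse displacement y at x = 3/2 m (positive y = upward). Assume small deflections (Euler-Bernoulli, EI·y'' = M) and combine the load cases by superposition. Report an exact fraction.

Load 1 — applied couple M₀=-10 kN·m at a=12/5 m (b=L-a=18/5):
  y_1 = (R_Ax³/6 - M_Ax²/2)/EI  [x≤a] with R_A=-12/5, M_A=-6/5 = ((-12/5)·(3/2)³/6 - (-6/5)·(3/2)²/2)/50000 = 0 m
Load 2 — point force P=15 kN at a=3 m (b=L-a=3):
  y_2 = -Pb²x²(3aL-(3a+b)x)/(6L³EI)  [x≤a] = -15·3²·(3/2)²·(3·3·6-(3·3+3)·(3/2))/(6·6³·50000) = -27/160000 m
Load 3 — triangular load w₀=2 kN/m (0→w₀ over full span):
  y_3 = -w₀x²(L-x)²(x+2L)/(120LEI) = -2·(3/2)²·(6-(3/2))²·((3/2)+2·6)/(120·6·50000) = -2187/64000000 m
Superposition: y = Σ y_i = -12987/64000000 m ≈ -0.000203 m

y(3/2) = -12987/64000000 m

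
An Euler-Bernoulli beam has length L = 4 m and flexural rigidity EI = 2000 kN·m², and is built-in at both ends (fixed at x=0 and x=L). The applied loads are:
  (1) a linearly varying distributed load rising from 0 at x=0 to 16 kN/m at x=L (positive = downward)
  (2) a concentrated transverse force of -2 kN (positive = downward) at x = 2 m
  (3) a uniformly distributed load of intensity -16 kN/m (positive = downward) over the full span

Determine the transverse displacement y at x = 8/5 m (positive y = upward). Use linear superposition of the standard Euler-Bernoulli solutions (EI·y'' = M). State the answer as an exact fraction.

Load 1 — triangular load w₀=16 kN/m (0→w₀ over full span):
  y_1 = -w₀x²(L-x)²(x+2L)/(120LEI) = -16·(8/5)²·(4-(8/5))²·((8/5)+2·4)/(120·4·2000) = -4608/1953125 m
Load 2 — point force P=-2 kN at a=2 m (b=L-a=2):
  y_2 = -Pb²x²(3aL-(3a+b)x)/(6L³EI)  [x≤a] = -(-2)·2²·(8/5)²·(3·2·4-(3·2+2)·(8/5))/(6·4³·2000) = 14/46875 m
Load 3 — uniform load w=-16 kN/m over full span:
  y_3 = -wx²(L-x)²/(24EI) = -(-16)·(8/5)²·(4-(8/5))²/(24·2000) = 384/78125 m
Superposition: y = Σ y_i = 16726/5859375 m ≈ 0.002855 m

y(8/5) = 16726/5859375 m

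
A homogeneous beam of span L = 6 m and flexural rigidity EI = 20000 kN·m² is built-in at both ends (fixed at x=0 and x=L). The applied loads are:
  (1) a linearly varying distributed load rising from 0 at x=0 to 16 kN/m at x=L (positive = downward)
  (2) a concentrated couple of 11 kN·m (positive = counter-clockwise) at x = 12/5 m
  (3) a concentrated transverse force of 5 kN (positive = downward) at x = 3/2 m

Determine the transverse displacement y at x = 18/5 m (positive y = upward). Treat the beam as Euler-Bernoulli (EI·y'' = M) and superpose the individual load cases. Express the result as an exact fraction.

Load 1 — triangular load w₀=16 kN/m (0→w₀ over full span):
  y_1 = -w₀x²(L-x)²(x+2L)/(120LEI) = -16·(18/5)²·(6-(18/5))²·((18/5)+2·6)/(120·6·20000) = -12636/9765625 m
Load 2 — applied couple M₀=11 kN·m at a=12/5 m (b=L-a=18/5):
  y_2 = (R_Ax³/6 - M_Ax²/2 - M₀(x-a)²/2)/EI  [x>a] with R_A=66/25, M_A=33/25 = ((66/25)·(18/5)³/6 - (33/25)·(18/5)²/2 - 11·((18/5)-(12/5))²/2)/20000 = 396/1953125 m
Load 3 — point force P=5 kN at a=3/2 m (b=L-a=9/2):
  y_3 = -Pa²(L-x)²(3bL-(3b+a)(L-x))/(6L³EI)  [x>a] = -5·(3/2)²·(6-(18/5))²·(3·(9/2)·6-(3·(9/2)+(3/2))·(6-(18/5)))/(6·6³·20000) = -9/80000 m
Superposition: y = Σ y_i = -1504593/1250000000 m ≈ -0.001204 m

y(18/5) = -1504593/1250000000 m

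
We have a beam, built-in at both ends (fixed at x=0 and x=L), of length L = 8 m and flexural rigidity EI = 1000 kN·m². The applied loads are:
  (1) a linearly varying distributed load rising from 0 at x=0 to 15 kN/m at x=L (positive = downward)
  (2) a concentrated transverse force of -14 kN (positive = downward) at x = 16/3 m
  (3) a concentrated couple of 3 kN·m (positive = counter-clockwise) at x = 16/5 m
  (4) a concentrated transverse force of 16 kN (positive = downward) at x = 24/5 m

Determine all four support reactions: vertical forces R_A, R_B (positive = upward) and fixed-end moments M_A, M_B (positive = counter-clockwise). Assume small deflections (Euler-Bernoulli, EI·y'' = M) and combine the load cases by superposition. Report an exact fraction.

Load 1 — triangular load w₀=15 kN/m (0→w₀ over full span):
  R_A = 3w₀L/20 = 3·15·8/20 = 18 kN
  M_A = w₀L²/30 = 15·8²/30 = 32 kN·m
  R_B = 7w₀L/20 = 7·15·8/20 = 42 kN
  M_B = -w₀L²/20 = -15·8²/20 = -48 kN·m
Load 2 — point force P=-14 kN at a=16/3 m (b=L-a=8/3):
  R_A = Pb²(3a+b)/L³ = (-14)·(8/3)²·(3·(16/3)+(8/3))/8³ = -98/27 kN
  M_A = Pab²/L² = (-14)·(16/3)·(8/3)²/8² = -224/27 kN·m
  R_B = Pa²(a+3b)/L³ = (-14)·(16/3)²·((16/3)+3·(8/3))/8³ = -280/27 kN
  M_B = -Pa²b/L² = -(-14)·(16/3)²·(8/3)/8² = 448/27 kN·m
Load 3 — applied couple M₀=3 kN·m at a=16/5 m (b=L-a=24/5):
  R_A = 6M₀ab/L³ = 6·3·(16/5)·(24/5)/8³ = 27/50 kN
  M_A = M₀b(2a-b)/L² = 3·(24/5)·(2·(16/5)-(24/5))/8² = 9/25 kN·m
  R_B = -6M₀ab/L³ = -6·3·(16/5)·(24/5)/8³ = -27/50 kN
  M_B = M₀a(2b-a)/L² = 3·(16/5)·(2·(24/5)-(16/5))/8² = 24/25 kN·m
Load 4 — point force P=16 kN at a=24/5 m (b=L-a=16/5):
  R_A = Pb²(3a+b)/L³ = 16·(16/5)²·(3·(24/5)+(16/5))/8³ = 704/125 kN
  M_A = Pab²/L² = 16·(24/5)·(16/5)²/8² = 1536/125 kN·m
  R_B = Pa²(a+3b)/L³ = 16·(24/5)²·((24/5)+3·(16/5))/8³ = 1296/125 kN
  M_B = -Pa²b/L² = -16·(24/5)²·(16/5)/8² = -2304/125 kN·m
Superposition: R_A = 138661/6750 kN, M_A = 122687/3375 kN·m, R_B = 279839/6750 kN, M_B = -164968/3375 kN·m

R_A = 138661/6750 kN, M_A = 122687/3375 kN·m, R_B = 279839/6750 kN, M_B = -164968/3375 kN·m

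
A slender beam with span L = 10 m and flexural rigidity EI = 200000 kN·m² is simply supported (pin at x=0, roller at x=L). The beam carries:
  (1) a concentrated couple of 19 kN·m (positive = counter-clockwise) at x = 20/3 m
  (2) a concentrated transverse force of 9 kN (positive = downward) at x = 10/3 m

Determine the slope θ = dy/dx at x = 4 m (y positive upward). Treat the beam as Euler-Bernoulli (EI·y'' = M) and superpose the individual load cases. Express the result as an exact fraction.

Load 1 — applied couple M₀=19 kN·m at a=20/3 m (b=L-a=10/3):
  θ_1 = (M₀x²/(2L)+C₁)/EI  [x≤a] with C₁=M₀(3b²-L²)/(6L)=-190/9 = (19·4²/(2·10)+(-190/9))/200000 = -133/4500000 rad
Load 2 — point force P=9 kN at a=10/3 m (b=L-a=20/3):
  θ_2 = -Pa(2L²-6Lx+3x²+a²)/(6LEI)  [x>a] = -9·(10/3)·(2·10²-6·10·4+3·4²+(10/3)²)/(6·10·200000) = -43/900000 rad
Superposition: θ = Σ θ_i = -29/375000 rad ≈ -0.000077 rad

θ(4) = -29/375000 rad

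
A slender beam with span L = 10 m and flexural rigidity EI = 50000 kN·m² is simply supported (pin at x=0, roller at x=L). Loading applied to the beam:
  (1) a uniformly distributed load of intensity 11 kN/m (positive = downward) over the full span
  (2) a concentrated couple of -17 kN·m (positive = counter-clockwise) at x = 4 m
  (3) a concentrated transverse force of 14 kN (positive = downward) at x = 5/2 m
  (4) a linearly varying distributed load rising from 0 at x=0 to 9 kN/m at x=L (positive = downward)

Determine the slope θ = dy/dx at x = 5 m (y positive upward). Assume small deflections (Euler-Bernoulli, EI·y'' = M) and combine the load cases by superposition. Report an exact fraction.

Load 1 — uniform load w=11 kN/m over full span:
  θ_1 = -w(L³-6Lx²+4x³)/(24EI) = -11·(10³-6·10·5²+4·5³)/(24·50000) = 0 rad
Load 2 — applied couple M₀=-17 kN·m at a=4 m (b=L-a=6):
  θ_2 = (M₀x²/(2L)-M₀(x-a)+C₁)/EI  [x>a] with C₁=M₀(3b²-L²)/(6L)=-34/15 = ((-17)·5²/(2·10)-(-17)·(5-4)+(-34/15))/50000 = -391/3000000 rad
Load 3 — point force P=14 kN at a=5/2 m (b=L-a=15/2):
  θ_3 = -Pa(2L²-6Lx+3x²+a²)/(6LEI)  [x>a] = -14·(5/2)·(2·10²-6·10·5+3·5²+(5/2)²)/(6·10·50000) = 7/32000 rad
Load 4 — triangular load w₀=9 kN/m (0→w₀ over full span):
  θ_4 = -w₀(7L⁴-30L²x²+15x⁴)/(360LEI) = -9·(7·10⁴-30·10²·5²+15·5⁴)/(360·10·50000) = -7/32000 rad
Superposition: θ = Σ θ_i = -391/3000000 rad ≈ -0.000130 rad

θ(5) = -391/3000000 rad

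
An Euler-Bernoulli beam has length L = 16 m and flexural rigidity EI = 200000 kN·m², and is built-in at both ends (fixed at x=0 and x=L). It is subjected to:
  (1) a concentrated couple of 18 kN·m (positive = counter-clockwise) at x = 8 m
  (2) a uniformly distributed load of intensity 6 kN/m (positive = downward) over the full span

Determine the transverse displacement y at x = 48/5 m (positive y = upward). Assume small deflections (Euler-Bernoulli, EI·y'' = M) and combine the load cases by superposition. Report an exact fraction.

Load 1 — applied couple M₀=18 kN·m at a=8 m (b=L-a=8):
  y_1 = (R_Ax³/6 - M_Ax²/2 - M₀(x-a)²/2)/EI  [x>a] with R_A=27/16, M_A=9/2 = ((27/16)·(48/5)³/6 - (9/2)·(48/5)²/2 - 18·((48/5)-8)²/2)/200000 = 36/390625 m
Load 2 — uniform load w=6 kN/m over full span:
  y_2 = -wx²(L-x)²/(24EI) = -6·(48/5)²·(16-(48/5))²/(24·200000) = -9216/1953125 m
Superposition: y = Σ y_i = -9036/1953125 m ≈ -0.004626 m

y(48/5) = -9036/1953125 m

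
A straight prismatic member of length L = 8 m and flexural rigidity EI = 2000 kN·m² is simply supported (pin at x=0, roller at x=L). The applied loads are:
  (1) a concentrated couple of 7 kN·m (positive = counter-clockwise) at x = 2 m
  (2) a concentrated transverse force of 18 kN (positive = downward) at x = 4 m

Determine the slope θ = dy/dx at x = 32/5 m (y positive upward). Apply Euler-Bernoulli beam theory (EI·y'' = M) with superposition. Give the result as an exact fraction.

Load 1 — applied couple M₀=7 kN·m at a=2 m (b=L-a=6):
  θ_1 = (M₀x²/(2L)-M₀(x-a)+C₁)/EI  [x>a] with C₁=M₀(3b²-L²)/(6L)=77/12 = (7·(32/5)²/(2·8)-7·((32/5)-2)+(77/12))/2000 = -1939/600000 rad
Load 2 — point force P=18 kN at a=4 m (b=L-a=4):
  θ_2 = -Pa(2L²-6Lx+3x²+a²)/(6LEI)  [x>a] = -18·4·(2·8²-6·8·(32/5)+3·(32/5)²+4²)/(6·8·2000) = 189/6250 rad
Superposition: θ = Σ θ_i = 3241/120000 rad ≈ 0.027008 rad

θ(32/5) = 3241/120000 rad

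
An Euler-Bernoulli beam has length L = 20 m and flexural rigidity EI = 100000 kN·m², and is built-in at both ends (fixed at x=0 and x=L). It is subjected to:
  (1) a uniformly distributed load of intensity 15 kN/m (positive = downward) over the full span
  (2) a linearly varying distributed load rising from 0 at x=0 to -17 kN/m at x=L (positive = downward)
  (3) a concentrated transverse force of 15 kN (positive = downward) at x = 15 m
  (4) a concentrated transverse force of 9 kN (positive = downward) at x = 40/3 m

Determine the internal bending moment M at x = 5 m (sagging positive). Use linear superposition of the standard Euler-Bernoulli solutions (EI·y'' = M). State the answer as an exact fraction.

M(5) = 4595/96 kN·m

Load 1 — uniform load w=15 kN/m over full span:
  M_1 = wLx/2 - wL²/12 - wx²/2 = 15·20·5/2 - 15·20²/12 - 15·5²/2 = 125/2 kN·m
Load 2 — triangular load w₀=-17 kN/m (0→w₀ over full span):
  M_2 = 3w₀Lx/20 - w₀L²/30 - w₀x³/(6L) = 3·(-17)·20·5/20 - (-17)·20²/30 - (-17)·5³/(6·20) = -85/8 kN·m
Load 3 — point force P=15 kN at a=15 m (b=L-a=5):
  M_3 = Pb²(3a+b)x/L³ - Pab²/L²  [x≤a] = 15·5²·(3·15+5)·5/20³ - 15·15·5²/20² = -75/32 kN·m
Load 4 — point force P=9 kN at a=40/3 m (b=L-a=20/3):
  M_4 = Pb²(3a+b)x/L³ - Pab²/L²  [x≤a] = 9·(20/3)²·(3·(40/3)+(20/3))·5/20³ - 9·(40/3)·(20/3)²/20² = -5/3 kN·m
Superposition: M = Σ M_i = 4595/96 kN·m ≈ 47.864583 kN·m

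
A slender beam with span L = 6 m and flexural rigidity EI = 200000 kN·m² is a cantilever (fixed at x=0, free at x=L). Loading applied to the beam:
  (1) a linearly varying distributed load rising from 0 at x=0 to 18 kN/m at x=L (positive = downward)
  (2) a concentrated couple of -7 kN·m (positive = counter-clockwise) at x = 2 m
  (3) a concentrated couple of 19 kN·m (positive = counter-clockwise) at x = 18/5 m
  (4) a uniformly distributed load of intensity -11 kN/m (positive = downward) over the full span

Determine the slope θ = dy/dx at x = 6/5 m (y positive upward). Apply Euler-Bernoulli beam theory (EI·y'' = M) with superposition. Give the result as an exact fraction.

Load 1 — triangular load w₀=18 kN/m (0→w₀ over full span):
  θ_1 = (w₀Lx²/4-w₀L²x/3-w₀x⁴/(24L))/EI = (18·6·(6/5)²/4-18·6²·(6/5)/3-18·(6/5)⁴/(24·6))/200000 = -68931/62500000 rad
Load 2 — applied couple M₀=-7 kN·m at a=2 m (b=L-a=4):
  θ_2 = M₀x/EI  [x≤a] = (-7)·(6/5)/200000 = -21/500000 rad
Load 3 — applied couple M₀=19 kN·m at a=18/5 m (b=L-a=12/5):
  θ_3 = M₀x/EI  [x≤a] = 19·(6/5)/200000 = 57/500000 rad
Load 4 — uniform load w=-11 kN/m over full span:
  θ_4 = -wx(x²-3Lx+3L²)/(6EI) = -(-11)·(6/5)·((6/5)²-3·6·(6/5)+3·6²)/(6·200000) = 6039/6250000 rad
Superposition: θ = Σ θ_i = -4041/62500000 rad ≈ -0.000065 rad

θ(6/5) = -4041/62500000 rad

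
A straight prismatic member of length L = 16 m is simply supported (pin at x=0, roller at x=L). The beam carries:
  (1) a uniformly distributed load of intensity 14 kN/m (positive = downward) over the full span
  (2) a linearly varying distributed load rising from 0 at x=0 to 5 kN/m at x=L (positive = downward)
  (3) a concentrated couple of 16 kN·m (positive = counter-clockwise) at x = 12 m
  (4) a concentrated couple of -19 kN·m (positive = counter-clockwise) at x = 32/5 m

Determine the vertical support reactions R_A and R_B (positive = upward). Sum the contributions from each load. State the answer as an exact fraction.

Load 1 — uniform load w=14 kN/m over full span:
  R_A = wL/2 = 14·16/2 = 112 kN
  R_B = wL/2 = 14·16/2 = 112 kN
Load 2 — triangular load w₀=5 kN/m (0→w₀ over full span):
  R_A = w₀L/6 = 5·16/6 = 40/3 kN
  R_B = w₀L/3 = 5·16/3 = 80/3 kN
Load 3 — applied couple M₀=16 kN·m at a=12 m (b=L-a=4):
  R_A = M₀/L = 16/16 = 1 kN
  R_B = -M₀/L = -16/16 = -1 kN
Load 4 — applied couple M₀=-19 kN·m at a=32/5 m (b=L-a=48/5):
  R_A = M₀/L = (-19)/16 = -19/16 kN
  R_B = -M₀/L = -(-19)/16 = 19/16 kN
Superposition: R_A = 6007/48 kN, R_B = 6665/48 kN

R_A = 6007/48 kN, R_B = 6665/48 kN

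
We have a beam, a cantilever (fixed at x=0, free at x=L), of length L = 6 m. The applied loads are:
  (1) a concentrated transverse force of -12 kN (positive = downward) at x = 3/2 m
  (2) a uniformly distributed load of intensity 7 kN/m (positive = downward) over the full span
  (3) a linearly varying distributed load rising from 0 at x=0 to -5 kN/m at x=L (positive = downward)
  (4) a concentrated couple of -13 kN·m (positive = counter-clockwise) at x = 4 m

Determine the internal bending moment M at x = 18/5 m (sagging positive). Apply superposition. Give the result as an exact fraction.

M(18/5) = -517/25 kN·m

Load 1 — point force P=-12 kN at a=3/2 m (b=L-a=9/2):
  M_1 = 0  [x>a] = 0 kN·m
Load 2 — uniform load w=7 kN/m over full span:
  M_2 = -w(L-x)²/2 = -7·(6-(18/5))²/2 = -504/25 kN·m
Load 3 — triangular load w₀=-5 kN/m (0→w₀ over full span):
  M_3 = w₀Lx/2 - w₀L²/3 - w₀x³/(6L) = (-5)·6·(18/5)/2 - (-5)·6²/3 - (-5)·(18/5)³/(6·6) = 312/25 kN·m
Load 4 — applied couple M₀=-13 kN·m at a=4 m (b=L-a=2):
  M_4 = M₀  [x≤a] = (-13) = -13 kN·m
Superposition: M = Σ M_i = -517/25 kN·m ≈ -20.680000 kN·m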